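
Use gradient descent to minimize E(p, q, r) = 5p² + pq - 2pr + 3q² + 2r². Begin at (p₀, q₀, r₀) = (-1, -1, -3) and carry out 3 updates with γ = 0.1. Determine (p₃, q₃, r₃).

(-0.253, 0.009, -0.854)

∇E = (10p + q - 2r, p + 6q, -2p + 4r)
(p₁, q₁, r₁) = (-1, -1, -3) − 0.1·(-5, -7, -10) = (-0.5, -0.3, -2)
(p₂, q₂, r₂) = (-0.5, -0.3, -2) − 0.1·(-1.3, -2.3, -7) = (-0.37, -0.07, -1.3)
(p₃, q₃, r₃) = (-0.37, -0.07, -1.3) − 0.1·(-1.17, -0.79, -4.46) = (-0.253, 0.009, -0.854)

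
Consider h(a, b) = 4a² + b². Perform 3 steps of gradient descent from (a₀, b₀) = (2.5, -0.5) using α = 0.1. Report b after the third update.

∇h = (8a, 2b)
(a₁, b₁) = (2.5, -0.5) − 0.1·(20, -1) = (0.5, -0.4)
(a₂, b₂) = (0.5, -0.4) − 0.1·(4, -0.8) = (0.1, -0.32)
(a₃, b₃) = (0.1, -0.32) − 0.1·(0.8, -0.64) = (0.02, -0.256)
b = -0.256

-0.256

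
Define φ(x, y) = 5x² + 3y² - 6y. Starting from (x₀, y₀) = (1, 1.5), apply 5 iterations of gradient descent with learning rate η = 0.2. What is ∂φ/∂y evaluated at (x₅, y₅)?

-0.00096

∇φ = (10x, 6y - 6)
(x₁, y₁) = (1, 1.5) − 0.2·(10, 3) = (-1, 0.9)
(x₂, y₂) = (-1, 0.9) − 0.2·(-10, -0.6) = (1, 1.02)
(x₃, y₃) = (1, 1.02) − 0.2·(10, 0.12) = (-1, 0.996)
(x₄, y₄) = (-1, 0.996) − 0.2·(-10, -0.024) = (1, 1.0008)
(x₅, y₅) = (1, 1.0008) − 0.2·(10, 0.0048) = (-1, 0.99984)
∂φ/∂y at (-1, 0.99984) = -0.00096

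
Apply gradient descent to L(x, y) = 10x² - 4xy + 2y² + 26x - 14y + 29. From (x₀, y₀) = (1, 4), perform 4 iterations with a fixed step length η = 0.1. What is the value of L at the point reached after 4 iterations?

43.43335168

∇L = (20x - 4y + 26, -4x + 4y - 14)
(x₁, y₁) = (1, 4) − 0.1·(30, -2) = (-2, 4.2)
(x₂, y₂) = (-2, 4.2) − 0.1·(-30.8, 10.8) = (1.08, 3.12)
(x₃, y₃) = (1.08, 3.12) − 0.1·(35.12, -5.84) = (-2.432, 3.704)
(x₄, y₄) = (-2.432, 3.704) − 0.1·(-37.456, 10.544) = (1.3136, 2.6496)
L(1.3136, 2.6496) = 43.43335168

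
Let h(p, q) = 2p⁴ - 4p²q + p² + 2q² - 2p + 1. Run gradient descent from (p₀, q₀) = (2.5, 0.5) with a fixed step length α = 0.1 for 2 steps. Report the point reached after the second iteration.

∇h = (8p³ - 8pq + 2p - 2, -4p² + 4q)
Step 1: at (2.5, 0.5), ∇h = (118, -23) → (2.5, 0.5) − 0.1·(118, -23) = (-9.3, 2.8)
Step 2: at (-9.3, 2.8), ∇h = (-6247.136, -334.76) → (-9.3, 2.8) − 0.1·(-6247.136, -334.76) = (615.4136, 36.276)

(615.4136, 36.276)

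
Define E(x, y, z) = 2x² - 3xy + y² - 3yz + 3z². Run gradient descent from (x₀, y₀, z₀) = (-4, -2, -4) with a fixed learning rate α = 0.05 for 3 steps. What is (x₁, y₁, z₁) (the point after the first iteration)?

(-3.5, -3, -3.1)

∇E = (4x - 3y, -3x + 2y - 3z, -3y + 6z)
Step 1: at (-4, -2, -4), ∇E = (-10, 20, -18) → (-4, -2, -4) − 0.05·(-10, 20, -18) = (-3.5, -3, -3.1)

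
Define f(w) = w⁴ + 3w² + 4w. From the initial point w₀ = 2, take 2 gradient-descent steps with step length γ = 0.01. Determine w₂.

1.24832768

f′(w) = 4w³ + 6w + 4
w₁ = 2 − 0.01·48 = 1.52
w₂ = 1.52 − 0.01·27.167232 = 1.24832768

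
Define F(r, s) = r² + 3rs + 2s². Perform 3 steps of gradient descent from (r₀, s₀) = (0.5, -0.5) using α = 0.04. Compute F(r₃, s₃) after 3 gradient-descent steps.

-0.033858142208

∇F = (2r + 3s, 3r + 4s)
Step 1: at (0.5, -0.5), ∇F = (-0.5, -0.5) → (0.5, -0.5) − 0.04·(-0.5, -0.5) = (0.52, -0.48)
Step 2: at (0.52, -0.48), ∇F = (-0.4, -0.36) → (0.52, -0.48) − 0.04·(-0.4, -0.36) = (0.536, -0.4656)
Step 3: at (0.536, -0.4656), ∇F = (-0.3248, -0.2544) → (0.536, -0.4656) − 0.04·(-0.3248, -0.2544) = (0.548992, -0.455424)
F(0.548992, -0.455424) = -0.033858142208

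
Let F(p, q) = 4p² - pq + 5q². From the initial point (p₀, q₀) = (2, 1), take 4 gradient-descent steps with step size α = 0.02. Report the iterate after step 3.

∇F = (8p - q, -p + 10q)
(p₁, q₁) = (2, 1) − 0.02·(15, 8) = (1.7, 0.84)
(p₂, q₂) = (1.7, 0.84) − 0.02·(12.76, 6.7) = (1.4448, 0.706)
(p₃, q₃) = (1.4448, 0.706) − 0.02·(10.8524, 5.6152) = (1.227752, 0.593696)

(1.227752, 0.593696)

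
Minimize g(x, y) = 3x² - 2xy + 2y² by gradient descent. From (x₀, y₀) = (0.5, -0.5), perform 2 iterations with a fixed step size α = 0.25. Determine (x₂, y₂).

(0.375, -0.25)

∇g = (6x - 2y, -2x + 4y)
Step 1: at (0.5, -0.5), ∇g = (4, -3) → (0.5, -0.5) − 0.25·(4, -3) = (-0.5, 0.25)
Step 2: at (-0.5, 0.25), ∇g = (-3.5, 2) → (-0.5, 0.25) − 0.25·(-3.5, 2) = (0.375, -0.25)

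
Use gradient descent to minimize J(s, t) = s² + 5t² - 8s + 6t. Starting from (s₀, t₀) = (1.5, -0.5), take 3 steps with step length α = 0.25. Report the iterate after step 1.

∇J = (2s - 8, 10t + 6)
(s₁, t₁) = (1.5, -0.5) − 0.25·(-5, 1) = (2.75, -0.75)

(2.75, -0.75)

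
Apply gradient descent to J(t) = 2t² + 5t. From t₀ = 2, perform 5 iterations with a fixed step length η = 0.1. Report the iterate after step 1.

J′(t) = 4t + 5
Step 1: J′(2) = 13; t₁ = 2 − 0.1·13 = 0.7

0.7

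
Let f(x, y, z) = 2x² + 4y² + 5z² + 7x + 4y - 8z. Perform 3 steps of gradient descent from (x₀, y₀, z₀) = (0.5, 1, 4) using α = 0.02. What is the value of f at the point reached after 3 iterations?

12.397799473152

∇f = (4x + 7, 8y + 4, 10z - 8)
Step 1: at (0.5, 1, 4), ∇f = (9, 12, 32) → (0.5, 1, 4) − 0.02·(9, 12, 32) = (0.32, 0.76, 3.36)
Step 2: at (0.32, 0.76, 3.36), ∇f = (8.28, 10.08, 25.6) → (0.32, 0.76, 3.36) − 0.02·(8.28, 10.08, 25.6) = (0.1544, 0.5584, 2.848)
Step 3: at (0.1544, 0.5584, 2.848), ∇f = (7.6176, 8.4672, 20.48) → (0.1544, 0.5584, 2.848) − 0.02·(7.6176, 8.4672, 20.48) = (0.002048, 0.389056, 2.4384)
f(0.002048, 0.389056, 2.4384) = 12.397799473152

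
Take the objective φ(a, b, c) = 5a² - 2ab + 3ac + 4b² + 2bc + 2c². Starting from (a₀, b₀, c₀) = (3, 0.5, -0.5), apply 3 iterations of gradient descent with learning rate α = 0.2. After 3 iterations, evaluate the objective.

185.171776

∇φ = (10a - 2b + 3c, -2a + 8b + 2c, 3a + 2b + 4c)
Step 1: at (3, 0.5, -0.5), ∇φ = (27.5, -3, 8) → (3, 0.5, -0.5) − 0.2·(27.5, -3, 8) = (-2.5, 1.1, -2.1)
Step 2: at (-2.5, 1.1, -2.1), ∇φ = (-33.5, 9.6, -13.7) → (-2.5, 1.1, -2.1) − 0.2·(-33.5, 9.6, -13.7) = (4.2, -0.82, 0.64)
Step 3: at (4.2, -0.82, 0.64), ∇φ = (45.56, -13.68, 13.52) → (4.2, -0.82, 0.64) − 0.2·(45.56, -13.68, 13.52) = (-4.912, 1.916, -2.064)
φ(-4.912, 1.916, -2.064) = 185.171776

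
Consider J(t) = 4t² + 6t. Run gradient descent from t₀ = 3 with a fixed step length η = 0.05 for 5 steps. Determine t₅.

J′(t) = 8t + 6
Step 1: J′(3) = 30; t₁ = 3 − 0.05·30 = 1.5
Step 2: J′(1.5) = 18; t₂ = 1.5 − 0.05·18 = 0.6
Step 3: J′(0.6) = 10.8; t₃ = 0.6 − 0.05·10.8 = 0.06
Step 4: J′(0.06) = 6.48; t₄ = 0.06 − 0.05·6.48 = -0.264
Step 5: J′(-0.264) = 3.888; t₅ = -0.264 − 0.05·3.888 = -0.4584

-0.4584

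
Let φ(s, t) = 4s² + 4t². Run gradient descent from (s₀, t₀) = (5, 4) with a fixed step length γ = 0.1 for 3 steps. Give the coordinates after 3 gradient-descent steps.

(0.04, 0.032)

∇φ = (8s, 8t)
Step 1: at (5, 4), ∇φ = (40, 32) → (5, 4) − 0.1·(40, 32) = (1, 0.8)
Step 2: at (1, 0.8), ∇φ = (8, 6.4) → (1, 0.8) − 0.1·(8, 6.4) = (0.2, 0.16)
Step 3: at (0.2, 0.16), ∇φ = (1.6, 1.28) → (0.2, 0.16) − 0.1·(1.6, 1.28) = (0.04, 0.032)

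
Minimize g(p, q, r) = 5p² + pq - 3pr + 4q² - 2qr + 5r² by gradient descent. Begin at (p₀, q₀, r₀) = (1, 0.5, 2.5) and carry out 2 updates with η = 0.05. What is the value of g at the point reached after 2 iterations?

4.4772375

∇g = (10p + q - 3r, p + 8q - 2r, -3p - 2q + 10r)
Step 1: at (1, 0.5, 2.5), ∇g = (3, 0, 21) → (1, 0.5, 2.5) − 0.05·(3, 0, 21) = (0.85, 0.5, 1.45)
Step 2: at (0.85, 0.5, 1.45), ∇g = (4.65, 1.95, 10.95) → (0.85, 0.5, 1.45) − 0.05·(4.65, 1.95, 10.95) = (0.6175, 0.4025, 0.9025)
g(0.6175, 0.4025, 0.9025) = 4.4772375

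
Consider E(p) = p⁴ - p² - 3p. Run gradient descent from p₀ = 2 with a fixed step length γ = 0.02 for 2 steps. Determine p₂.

E′(p) = 4p³ - 2p - 3
Step 1: E′(2) = 25; p₁ = 2 − 0.02·25 = 1.5
Step 2: E′(1.5) = 7.5; p₂ = 1.5 − 0.02·7.5 = 1.35

1.35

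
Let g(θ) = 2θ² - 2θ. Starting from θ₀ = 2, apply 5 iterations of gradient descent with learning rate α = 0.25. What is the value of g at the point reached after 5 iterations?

g′(θ) = 4θ - 2
Step 1: g′(2) = 6; θ₁ = 2 − 0.25·6 = 0.5
Step 2: g′(0.5) = 0; θ₂ = 0.5 − 0.25·0 = 0.5
Step 3: g′(0.5) = 0; θ₃ = 0.5 − 0.25·0 = 0.5
Step 4: g′(0.5) = 0; θ₄ = 0.5 − 0.25·0 = 0.5
Step 5: g′(0.5) = 0; θ₅ = 0.5 − 0.25·0 = 0.5
g(0.5) = -0.5

-0.5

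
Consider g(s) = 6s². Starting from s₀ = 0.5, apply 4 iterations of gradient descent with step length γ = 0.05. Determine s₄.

g′(s) = 12s
s₁ = 0.5 − 0.05·6 = 0.2
s₂ = 0.2 − 0.05·2.4 = 0.08
s₃ = 0.08 − 0.05·0.96 = 0.032
s₄ = 0.032 − 0.05·0.384 = 0.0128

0.0128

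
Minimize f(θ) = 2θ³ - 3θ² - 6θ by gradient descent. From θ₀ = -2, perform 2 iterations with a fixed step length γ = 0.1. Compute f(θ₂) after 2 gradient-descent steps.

-23849.728

f′(θ) = 6θ² - 6θ - 6
θ₁ = -2 − 0.1·30 = -5
θ₂ = -5 − 0.1·174 = -22.4
f(-22.4) = -23849.728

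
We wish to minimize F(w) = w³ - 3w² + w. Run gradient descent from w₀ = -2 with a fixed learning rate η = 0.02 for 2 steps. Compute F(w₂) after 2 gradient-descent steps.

-66.433714875

F′(w) = 3w² - 6w + 1
w₁ = -2 − 0.02·25 = -2.5
w₂ = -2.5 − 0.02·34.75 = -3.195
F(-3.195) = -66.433714875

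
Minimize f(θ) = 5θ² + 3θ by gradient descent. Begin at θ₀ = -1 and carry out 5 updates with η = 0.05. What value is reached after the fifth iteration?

f′(θ) = 10θ + 3
θ₁ = -1 − 0.05·(-7) = -0.65
θ₂ = -0.65 − 0.05·(-3.5) = -0.475
θ₃ = -0.475 − 0.05·(-1.75) = -0.3875
θ₄ = -0.3875 − 0.05·(-0.875) = -0.34375
θ₅ = -0.34375 − 0.05·(-0.4375) = -0.321875

-0.321875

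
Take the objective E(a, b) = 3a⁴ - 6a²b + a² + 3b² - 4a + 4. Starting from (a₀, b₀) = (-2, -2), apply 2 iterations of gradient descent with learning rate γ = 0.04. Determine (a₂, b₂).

∇E = (12a³ - 12ab + 2a - 4, -6a² + 6b)
Step 1: at (-2, -2), ∇E = (-152, -36) → (-2, -2) − 0.04·(-152, -36) = (4.08, -0.56)
Step 2: at (4.08, -0.56), ∇E = (846.585344, -103.2384) → (4.08, -0.56) − 0.04·(846.585344, -103.2384) = (-29.78341376, 3.569536)

(-29.78341376, 3.569536)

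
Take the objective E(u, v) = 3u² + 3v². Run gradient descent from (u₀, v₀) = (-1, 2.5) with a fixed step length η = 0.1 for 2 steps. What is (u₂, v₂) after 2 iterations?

∇E = (6u, 6v)
Step 1: at (-1, 2.5), ∇E = (-6, 15) → (-1, 2.5) − 0.1·(-6, 15) = (-0.4, 1)
Step 2: at (-0.4, 1), ∇E = (-2.4, 6) → (-0.4, 1) − 0.1·(-2.4, 6) = (-0.16, 0.4)

(-0.16, 0.4)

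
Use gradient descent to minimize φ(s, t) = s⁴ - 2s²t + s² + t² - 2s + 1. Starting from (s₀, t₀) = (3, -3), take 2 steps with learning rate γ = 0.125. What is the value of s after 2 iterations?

1850.5625

∇φ = (4s³ - 4st + 2s - 2, -2s² + 2t)
Step 1: at (3, -3), ∇φ = (148, -24) → (3, -3) − 0.125·(148, -24) = (-15.5, 0)
Step 2: at (-15.5, 0), ∇φ = (-14928.5, -480.5) → (-15.5, 0) − 0.125·(-14928.5, -480.5) = (1850.5625, 60.0625)
s = 1850.5625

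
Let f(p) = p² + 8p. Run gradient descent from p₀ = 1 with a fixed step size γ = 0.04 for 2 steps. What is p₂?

f′(p) = 2p + 8
p₁ = 1 − 0.04·10 = 0.6
p₂ = 0.6 − 0.04·9.2 = 0.232

0.232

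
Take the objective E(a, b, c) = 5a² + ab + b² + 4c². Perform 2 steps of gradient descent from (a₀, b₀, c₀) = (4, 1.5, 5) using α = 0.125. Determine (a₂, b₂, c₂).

(0.21875, 0.6171875, 0)

∇E = (10a + b, a + 2b, 8c)
(a₁, b₁, c₁) = (4, 1.5, 5) − 0.125·(41.5, 7, 40) = (-1.1875, 0.625, 0)
(a₂, b₂, c₂) = (-1.1875, 0.625, 0) − 0.125·(-11.25, 0.0625, 0) = (0.21875, 0.6171875, 0)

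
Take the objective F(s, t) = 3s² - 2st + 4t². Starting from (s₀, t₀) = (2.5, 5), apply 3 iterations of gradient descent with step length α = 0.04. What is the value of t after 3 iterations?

∇F = (6s - 2t, -2s + 8t)
(s₁, t₁) = (2.5, 5) − 0.04·(5, 35) = (2.3, 3.6)
(s₂, t₂) = (2.3, 3.6) − 0.04·(6.6, 24.2) = (2.036, 2.632)
(s₃, t₃) = (2.036, 2.632) − 0.04·(6.952, 16.984) = (1.75792, 1.95264)
t = 1.95264

1.95264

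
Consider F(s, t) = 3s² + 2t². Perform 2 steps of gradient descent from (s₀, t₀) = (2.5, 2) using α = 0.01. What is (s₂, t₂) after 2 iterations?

∇F = (6s, 4t)
Step 1: at (2.5, 2), ∇F = (15, 8) → (2.5, 2) − 0.01·(15, 8) = (2.35, 1.92)
Step 2: at (2.35, 1.92), ∇F = (14.1, 7.68) → (2.35, 1.92) − 0.01·(14.1, 7.68) = (2.209, 1.8432)

(2.209, 1.8432)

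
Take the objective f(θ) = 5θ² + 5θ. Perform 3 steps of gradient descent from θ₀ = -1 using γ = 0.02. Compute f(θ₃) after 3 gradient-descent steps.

-0.92232

f′(θ) = 10θ + 5
Step 1: f′(-1) = -5; θ₁ = -1 − 0.02·(-5) = -0.9
Step 2: f′(-0.9) = -4; θ₂ = -0.9 − 0.02·(-4) = -0.82
Step 3: f′(-0.82) = -3.2; θ₃ = -0.82 − 0.02·(-3.2) = -0.756
f(-0.756) = -0.92232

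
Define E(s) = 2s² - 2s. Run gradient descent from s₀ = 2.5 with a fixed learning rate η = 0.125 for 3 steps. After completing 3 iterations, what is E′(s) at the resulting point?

E′(s) = 4s - 2
Step 1: E′(2.5) = 8; s₁ = 2.5 − 0.125·8 = 1.5
Step 2: E′(1.5) = 4; s₂ = 1.5 − 0.125·4 = 1
Step 3: E′(1) = 2; s₃ = 1 − 0.125·2 = 0.75
E′(s) at (0.75) = 1

1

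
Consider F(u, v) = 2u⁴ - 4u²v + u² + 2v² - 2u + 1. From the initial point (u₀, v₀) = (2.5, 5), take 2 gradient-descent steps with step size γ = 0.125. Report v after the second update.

∇F = (8u³ - 8uv + 2u - 2, -4u² + 4v)
Step 1: at (2.5, 5), ∇F = (28, -5) → (2.5, 5) − 0.125·(28, -5) = (-1, 5.625)
Step 2: at (-1, 5.625), ∇F = (33, 18.5) → (-1, 5.625) − 0.125·(33, 18.5) = (-5.125, 3.3125)
v = 3.3125

3.3125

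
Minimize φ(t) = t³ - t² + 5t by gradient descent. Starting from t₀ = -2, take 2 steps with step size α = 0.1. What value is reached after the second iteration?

φ′(t) = 3t² - 2t + 5
t₁ = -2 − 0.1·21 = -4.1
t₂ = -4.1 − 0.1·63.63 = -10.463

-10.463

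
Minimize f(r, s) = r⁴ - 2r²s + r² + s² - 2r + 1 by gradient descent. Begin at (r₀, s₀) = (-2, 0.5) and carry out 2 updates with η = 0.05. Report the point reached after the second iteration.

(-0.2156, 0.774)

∇f = (4r³ - 4rs + 2r - 2, -2r² + 2s)
(r₁, s₁) = (-2, 0.5) − 0.05·(-34, -7) = (-0.3, 0.85)
(r₂, s₂) = (-0.3, 0.85) − 0.05·(-1.688, 1.52) = (-0.2156, 0.774)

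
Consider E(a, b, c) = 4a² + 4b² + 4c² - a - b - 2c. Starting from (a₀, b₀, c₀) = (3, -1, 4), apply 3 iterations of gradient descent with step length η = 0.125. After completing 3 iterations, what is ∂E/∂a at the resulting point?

∇E = (8a - 1, 8b - 1, 8c - 2)
(a₁, b₁, c₁) = (3, -1, 4) − 0.125·(23, -9, 30) = (0.125, 0.125, 0.25)
(a₂, b₂, c₂) = (0.125, 0.125, 0.25) − 0.125·(0, 0, 0) = (0.125, 0.125, 0.25)
(a₃, b₃, c₃) = (0.125, 0.125, 0.25) − 0.125·(0, 0, 0) = (0.125, 0.125, 0.25)
∂E/∂a at (0.125, 0.125, 0.25) = 0

0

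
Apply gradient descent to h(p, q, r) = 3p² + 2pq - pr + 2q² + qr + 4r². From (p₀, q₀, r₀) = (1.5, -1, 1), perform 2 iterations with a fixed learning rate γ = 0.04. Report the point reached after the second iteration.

(1.0688, -0.972, 0.6208)

∇h = (6p + 2q - r, 2p + 4q + r, -p + q + 8r)
Step 1: at (1.5, -1, 1), ∇h = (6, 0, 5.5) → (1.5, -1, 1) − 0.04·(6, 0, 5.5) = (1.26, -1, 0.78)
Step 2: at (1.26, -1, 0.78), ∇h = (4.78, -0.7, 3.98) → (1.26, -1, 0.78) − 0.04·(4.78, -0.7, 3.98) = (1.0688, -0.972, 0.6208)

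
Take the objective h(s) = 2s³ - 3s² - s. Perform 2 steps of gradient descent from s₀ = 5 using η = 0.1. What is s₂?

-39.506

h′(s) = 6s² - 6s - 1
s₁ = 5 − 0.1·119 = -6.9
s₂ = -6.9 − 0.1·326.06 = -39.506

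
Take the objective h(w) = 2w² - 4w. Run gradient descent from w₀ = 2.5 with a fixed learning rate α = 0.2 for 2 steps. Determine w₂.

1.06

h′(w) = 4w - 4
Step 1: h′(2.5) = 6; w₁ = 2.5 − 0.2·6 = 1.3
Step 2: h′(1.3) = 1.2; w₂ = 1.3 − 0.2·1.2 = 1.06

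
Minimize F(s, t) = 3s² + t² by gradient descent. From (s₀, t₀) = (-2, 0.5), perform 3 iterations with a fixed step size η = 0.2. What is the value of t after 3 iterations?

∇F = (6s, 2t)
Step 1: at (-2, 0.5), ∇F = (-12, 1) → (-2, 0.5) − 0.2·(-12, 1) = (0.4, 0.3)
Step 2: at (0.4, 0.3), ∇F = (2.4, 0.6) → (0.4, 0.3) − 0.2·(2.4, 0.6) = (-0.08, 0.18)
Step 3: at (-0.08, 0.18), ∇F = (-0.48, 0.36) → (-0.08, 0.18) − 0.2·(-0.48, 0.36) = (0.016, 0.108)
t = 0.108

0.108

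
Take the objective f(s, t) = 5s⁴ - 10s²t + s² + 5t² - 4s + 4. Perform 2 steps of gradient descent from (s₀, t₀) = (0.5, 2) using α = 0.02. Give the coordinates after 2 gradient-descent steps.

∇f = (20s³ - 20st + 2s - 4, -10s² + 10t)
Step 1: at (0.5, 2), ∇f = (-20.5, 17.5) → (0.5, 2) − 0.02·(-20.5, 17.5) = (0.91, 1.65)
Step 2: at (0.91, 1.65), ∇f = (-17.13858, 8.219) → (0.91, 1.65) − 0.02·(-17.13858, 8.219) = (1.2527716, 1.48562)

(1.2527716, 1.48562)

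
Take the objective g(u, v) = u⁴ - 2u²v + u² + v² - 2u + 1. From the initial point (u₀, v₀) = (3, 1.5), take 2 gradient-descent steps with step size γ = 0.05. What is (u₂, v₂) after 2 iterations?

(-1.2124, 2.314)

∇g = (4u³ - 4uv + 2u - 2, -2u² + 2v)
(u₁, v₁) = (3, 1.5) − 0.05·(94, -15) = (-1.7, 2.25)
(u₂, v₂) = (-1.7, 2.25) − 0.05·(-9.752, -1.28) = (-1.2124, 2.314)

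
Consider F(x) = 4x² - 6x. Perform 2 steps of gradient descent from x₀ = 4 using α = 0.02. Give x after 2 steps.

F′(x) = 8x - 6
x₁ = 4 − 0.02·26 = 3.48
x₂ = 3.48 − 0.02·21.84 = 3.0432

3.0432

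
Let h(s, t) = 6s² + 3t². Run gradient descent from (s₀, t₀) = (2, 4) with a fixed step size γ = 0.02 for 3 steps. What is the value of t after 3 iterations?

∇h = (12s, 6t)
Step 1: at (2, 4), ∇h = (24, 24) → (2, 4) − 0.02·(24, 24) = (1.52, 3.52)
Step 2: at (1.52, 3.52), ∇h = (18.24, 21.12) → (1.52, 3.52) − 0.02·(18.24, 21.12) = (1.1552, 3.0976)
Step 3: at (1.1552, 3.0976), ∇h = (13.8624, 18.5856) → (1.1552, 3.0976) − 0.02·(13.8624, 18.5856) = (0.877952, 2.725888)
t = 2.725888

2.725888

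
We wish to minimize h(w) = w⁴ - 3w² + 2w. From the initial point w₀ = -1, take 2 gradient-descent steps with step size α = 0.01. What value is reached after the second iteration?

h′(w) = 4w³ - 6w + 2
Step 1: h′(-1) = 4; w₁ = -1 − 0.01·4 = -1.04
Step 2: h′(-1.04) = 3.740544; w₂ = -1.04 − 0.01·3.740544 = -1.07740544

-1.07740544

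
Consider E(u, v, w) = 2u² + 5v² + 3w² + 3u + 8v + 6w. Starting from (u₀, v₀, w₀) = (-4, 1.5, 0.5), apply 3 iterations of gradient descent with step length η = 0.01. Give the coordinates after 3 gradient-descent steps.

∇E = (4u + 3, 10v + 8, 6w + 6)
(u₁, v₁, w₁) = (-4, 1.5, 0.5) − 0.01·(-13, 23, 9) = (-3.87, 1.27, 0.41)
(u₂, v₂, w₂) = (-3.87, 1.27, 0.41) − 0.01·(-12.48, 20.7, 8.46) = (-3.7452, 1.063, 0.3254)
(u₃, v₃, w₃) = (-3.7452, 1.063, 0.3254) − 0.01·(-11.9808, 18.63, 7.9524) = (-3.625392, 0.8767, 0.245876)

(-3.625392, 0.8767, 0.245876)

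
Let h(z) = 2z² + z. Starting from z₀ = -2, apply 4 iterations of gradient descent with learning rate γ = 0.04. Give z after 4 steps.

-1.12127488

h′(z) = 4z + 1
z₁ = -2 − 0.04·(-7) = -1.72
z₂ = -1.72 − 0.04·(-5.88) = -1.4848
z₃ = -1.4848 − 0.04·(-4.9392) = -1.287232
z₄ = -1.287232 − 0.04·(-4.148928) = -1.12127488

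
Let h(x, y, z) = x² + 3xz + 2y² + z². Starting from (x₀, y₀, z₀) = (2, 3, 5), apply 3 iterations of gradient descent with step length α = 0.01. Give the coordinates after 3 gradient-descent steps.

∇h = (2x + 3z, 4y, 3x + 2z)
(x₁, y₁, z₁) = (2, 3, 5) − 0.01·(19, 12, 16) = (1.81, 2.88, 4.84)
(x₂, y₂, z₂) = (1.81, 2.88, 4.84) − 0.01·(18.14, 11.52, 15.11) = (1.6286, 2.7648, 4.6889)
(x₃, y₃, z₃) = (1.6286, 2.7648, 4.6889) − 0.01·(17.3239, 11.0592, 14.2636) = (1.455361, 2.654208, 4.546264)

(1.455361, 2.654208, 4.546264)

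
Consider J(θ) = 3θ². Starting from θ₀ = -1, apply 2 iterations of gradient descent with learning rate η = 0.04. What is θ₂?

J′(θ) = 6θ
θ₁ = -1 − 0.04·(-6) = -0.76
θ₂ = -0.76 − 0.04·(-4.56) = -0.5776

-0.5776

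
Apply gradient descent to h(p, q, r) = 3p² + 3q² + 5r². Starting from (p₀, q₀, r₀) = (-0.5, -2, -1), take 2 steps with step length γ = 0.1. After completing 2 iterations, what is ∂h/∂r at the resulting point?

∇h = (6p, 6q, 10r)
Step 1: at (-0.5, -2, -1), ∇h = (-3, -12, -10) → (-0.5, -2, -1) − 0.1·(-3, -12, -10) = (-0.2, -0.8, 0)
Step 2: at (-0.2, -0.8, 0), ∇h = (-1.2, -4.8, 0) → (-0.2, -0.8, 0) − 0.1·(-1.2, -4.8, 0) = (-0.08, -0.32, 0)
∂h/∂r at (-0.08, -0.32, 0) = 0

0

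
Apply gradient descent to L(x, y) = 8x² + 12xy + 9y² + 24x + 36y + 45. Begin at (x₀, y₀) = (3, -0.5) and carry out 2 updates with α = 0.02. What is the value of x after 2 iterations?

1.0848

∇L = (16x + 12y + 24, 12x + 18y + 36)
Step 1: at (3, -0.5), ∇L = (66, 63) → (3, -0.5) − 0.02·(66, 63) = (1.68, -1.76)
Step 2: at (1.68, -1.76), ∇L = (29.76, 24.48) → (1.68, -1.76) − 0.02·(29.76, 24.48) = (1.0848, -2.2496)
x = 1.0848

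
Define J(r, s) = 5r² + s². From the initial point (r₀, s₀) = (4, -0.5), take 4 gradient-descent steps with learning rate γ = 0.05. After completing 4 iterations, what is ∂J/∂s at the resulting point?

∇J = (10r, 2s)
(r₁, s₁) = (4, -0.5) − 0.05·(40, -1) = (2, -0.45)
(r₂, s₂) = (2, -0.45) − 0.05·(20, -0.9) = (1, -0.405)
(r₃, s₃) = (1, -0.405) − 0.05·(10, -0.81) = (0.5, -0.3645)
(r₄, s₄) = (0.5, -0.3645) − 0.05·(5, -0.729) = (0.25, -0.32805)
∂J/∂s at (0.25, -0.32805) = -0.6561

-0.6561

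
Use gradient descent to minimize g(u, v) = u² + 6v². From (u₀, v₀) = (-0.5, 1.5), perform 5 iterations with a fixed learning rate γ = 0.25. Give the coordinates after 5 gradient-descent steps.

∇g = (2u, 12v)
(u₁, v₁) = (-0.5, 1.5) − 0.25·(-1, 18) = (-0.25, -3)
(u₂, v₂) = (-0.25, -3) − 0.25·(-0.5, -36) = (-0.125, 6)
(u₃, v₃) = (-0.125, 6) − 0.25·(-0.25, 72) = (-0.0625, -12)
(u₄, v₄) = (-0.0625, -12) − 0.25·(-0.125, -144) = (-0.03125, 24)
(u₅, v₅) = (-0.03125, 24) − 0.25·(-0.0625, 288) = (-0.015625, -48)

(-0.015625, -48)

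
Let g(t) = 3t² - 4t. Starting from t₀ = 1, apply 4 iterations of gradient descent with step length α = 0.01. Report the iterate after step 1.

0.98

g′(t) = 6t - 4
Step 1: g′(1) = 2; t₁ = 1 − 0.01·2 = 0.98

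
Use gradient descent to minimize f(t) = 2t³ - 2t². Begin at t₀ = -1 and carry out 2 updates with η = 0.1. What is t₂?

f′(t) = 6t² - 4t
Step 1: f′(-1) = 10; t₁ = -1 − 0.1·10 = -2
Step 2: f′(-2) = 32; t₂ = -2 − 0.1·32 = -5.2

-5.2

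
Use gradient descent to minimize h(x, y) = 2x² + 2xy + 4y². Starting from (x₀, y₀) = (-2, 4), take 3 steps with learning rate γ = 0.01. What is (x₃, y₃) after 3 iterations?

(-1.983872, 3.225296)

∇h = (4x + 2y, 2x + 8y)
Step 1: at (-2, 4), ∇h = (0, 28) → (-2, 4) − 0.01·(0, 28) = (-2, 3.72)
Step 2: at (-2, 3.72), ∇h = (-0.56, 25.76) → (-2, 3.72) − 0.01·(-0.56, 25.76) = (-1.9944, 3.4624)
Step 3: at (-1.9944, 3.4624), ∇h = (-1.0528, 23.7104) → (-1.9944, 3.4624) − 0.01·(-1.0528, 23.7104) = (-1.983872, 3.225296)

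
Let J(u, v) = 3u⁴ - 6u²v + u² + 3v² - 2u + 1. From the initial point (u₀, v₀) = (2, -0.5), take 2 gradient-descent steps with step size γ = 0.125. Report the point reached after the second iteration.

∇J = (12u³ - 12uv + 2u - 2, -6u² + 6v)
(u₁, v₁) = (2, -0.5) − 0.125·(110, -27) = (-11.75, 2.875)
(u₂, v₂) = (-11.75, 2.875) − 0.125·(-19086.9375, -811.125) = (2374.1171875, 104.265625)

(2374.1171875, 104.265625)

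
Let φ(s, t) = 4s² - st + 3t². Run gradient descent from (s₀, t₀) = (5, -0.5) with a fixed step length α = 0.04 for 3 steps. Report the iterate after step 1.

∇φ = (8s - t, -s + 6t)
(s₁, t₁) = (5, -0.5) − 0.04·(40.5, -8) = (3.38, -0.18)

(3.38, -0.18)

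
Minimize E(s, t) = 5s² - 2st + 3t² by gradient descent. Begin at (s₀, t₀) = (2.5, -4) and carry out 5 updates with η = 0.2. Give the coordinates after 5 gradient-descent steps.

∇E = (10s - 2t, -2s + 6t)
Step 1: at (2.5, -4), ∇E = (33, -29) → (2.5, -4) − 0.2·(33, -29) = (-4.1, 1.8)
Step 2: at (-4.1, 1.8), ∇E = (-44.6, 19) → (-4.1, 1.8) − 0.2·(-44.6, 19) = (4.82, -2)
Step 3: at (4.82, -2), ∇E = (52.2, -21.64) → (4.82, -2) − 0.2·(52.2, -21.64) = (-5.62, 2.328)
Step 4: at (-5.62, 2.328), ∇E = (-60.856, 25.208) → (-5.62, 2.328) − 0.2·(-60.856, 25.208) = (6.5512, -2.7136)
Step 5: at (6.5512, -2.7136), ∇E = (70.9392, -29.384) → (6.5512, -2.7136) − 0.2·(70.9392, -29.384) = (-7.63664, 3.1632)

(-7.63664, 3.1632)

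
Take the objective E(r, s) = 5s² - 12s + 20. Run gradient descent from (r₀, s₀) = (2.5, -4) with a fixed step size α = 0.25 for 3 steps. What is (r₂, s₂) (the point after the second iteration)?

∇E = (0, 10s - 12)
Step 1: at (2.5, -4), ∇E = (0, -52) → (2.5, -4) − 0.25·(0, -52) = (2.5, 9)
Step 2: at (2.5, 9), ∇E = (0, 78) → (2.5, 9) − 0.25·(0, 78) = (2.5, -10.5)

(2.5, -10.5)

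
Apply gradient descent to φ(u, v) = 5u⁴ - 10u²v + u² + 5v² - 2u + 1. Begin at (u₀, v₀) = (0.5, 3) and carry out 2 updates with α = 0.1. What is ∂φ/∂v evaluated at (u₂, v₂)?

∇φ = (20u³ - 20uv + 2u - 2, -10u² + 10v)
Step 1: at (0.5, 3), ∇φ = (-28.5, 27.5) → (0.5, 3) − 0.1·(-28.5, 27.5) = (3.35, 0.25)
Step 2: at (3.35, 0.25), ∇φ = (739.8575, -109.725) → (3.35, 0.25) − 0.1·(739.8575, -109.725) = (-70.63575, 11.2225)
∂φ/∂v at (-70.63575, 11.2225) = -49781.866780625

-49781.866780625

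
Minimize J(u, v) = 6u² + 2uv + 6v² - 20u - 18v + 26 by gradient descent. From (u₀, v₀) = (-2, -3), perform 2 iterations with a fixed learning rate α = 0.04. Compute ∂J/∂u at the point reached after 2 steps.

∇J = (12u + 2v - 20, 2u + 12v - 18)
(u₁, v₁) = (-2, -3) − 0.04·(-50, -58) = (0, -0.68)
(u₂, v₂) = (0, -0.68) − 0.04·(-21.36, -26.16) = (0.8544, 0.3664)
∂J/∂u at (0.8544, 0.3664) = -9.0144

-9.0144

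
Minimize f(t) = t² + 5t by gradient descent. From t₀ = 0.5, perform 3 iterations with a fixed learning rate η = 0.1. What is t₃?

-0.964

f′(t) = 2t + 5
t₁ = 0.5 − 0.1·6 = -0.1
t₂ = -0.1 − 0.1·4.8 = -0.58
t₃ = -0.58 − 0.1·3.84 = -0.964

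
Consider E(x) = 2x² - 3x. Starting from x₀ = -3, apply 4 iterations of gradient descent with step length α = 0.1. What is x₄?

0.264

E′(x) = 4x - 3
x₁ = -3 − 0.1·(-15) = -1.5
x₂ = -1.5 − 0.1·(-9) = -0.6
x₃ = -0.6 − 0.1·(-5.4) = -0.06
x₄ = -0.06 − 0.1·(-3.24) = 0.264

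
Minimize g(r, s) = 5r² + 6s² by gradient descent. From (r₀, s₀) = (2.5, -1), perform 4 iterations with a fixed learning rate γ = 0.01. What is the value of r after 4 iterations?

1.64025

∇g = (10r, 12s)
(r₁, s₁) = (2.5, -1) − 0.01·(25, -12) = (2.25, -0.88)
(r₂, s₂) = (2.25, -0.88) − 0.01·(22.5, -10.56) = (2.025, -0.7744)
(r₃, s₃) = (2.025, -0.7744) − 0.01·(20.25, -9.2928) = (1.8225, -0.681472)
(r₄, s₄) = (1.8225, -0.681472) − 0.01·(18.225, -8.177664) = (1.64025, -0.59969536)
r = 1.64025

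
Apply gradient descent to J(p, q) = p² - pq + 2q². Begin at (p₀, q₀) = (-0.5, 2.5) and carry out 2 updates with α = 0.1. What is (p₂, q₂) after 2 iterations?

∇J = (2p - q, -p + 4q)
Step 1: at (-0.5, 2.5), ∇J = (-3.5, 10.5) → (-0.5, 2.5) − 0.1·(-3.5, 10.5) = (-0.15, 1.45)
Step 2: at (-0.15, 1.45), ∇J = (-1.75, 5.95) → (-0.15, 1.45) − 0.1·(-1.75, 5.95) = (0.025, 0.855)

(0.025, 0.855)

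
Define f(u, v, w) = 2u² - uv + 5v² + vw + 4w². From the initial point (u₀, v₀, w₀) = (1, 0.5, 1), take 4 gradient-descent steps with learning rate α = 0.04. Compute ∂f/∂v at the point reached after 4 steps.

∇f = (4u - v, -u + 10v + w, v + 8w)
Step 1: at (1, 0.5, 1), ∇f = (3.5, 5, 8.5) → (1, 0.5, 1) − 0.04·(3.5, 5, 8.5) = (0.86, 0.3, 0.66)
Step 2: at (0.86, 0.3, 0.66), ∇f = (3.14, 2.8, 5.58) → (0.86, 0.3, 0.66) − 0.04·(3.14, 2.8, 5.58) = (0.7344, 0.188, 0.4368)
Step 3: at (0.7344, 0.188, 0.4368), ∇f = (2.7496, 1.5824, 3.6824) → (0.7344, 0.188, 0.4368) − 0.04·(2.7496, 1.5824, 3.6824) = (0.624416, 0.124704, 0.289504)
Step 4: at (0.624416, 0.124704, 0.289504), ∇f = (2.37296, 0.912128, 2.440736) → (0.624416, 0.124704, 0.289504) − 0.04·(2.37296, 0.912128, 2.440736) = (0.5294976, 0.08821888, 0.19187456)
∂f/∂v at (0.5294976, 0.08821888, 0.19187456) = 0.54456576

0.54456576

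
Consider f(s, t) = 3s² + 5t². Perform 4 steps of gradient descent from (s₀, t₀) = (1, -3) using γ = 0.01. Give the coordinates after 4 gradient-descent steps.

∇f = (6s, 10t)
Step 1: at (1, -3), ∇f = (6, -30) → (1, -3) − 0.01·(6, -30) = (0.94, -2.7)
Step 2: at (0.94, -2.7), ∇f = (5.64, -27) → (0.94, -2.7) − 0.01·(5.64, -27) = (0.8836, -2.43)
Step 3: at (0.8836, -2.43), ∇f = (5.3016, -24.3) → (0.8836, -2.43) − 0.01·(5.3016, -24.3) = (0.830584, -2.187)
Step 4: at (0.830584, -2.187), ∇f = (4.983504, -21.87) → (0.830584, -2.187) − 0.01·(4.983504, -21.87) = (0.78074896, -1.9683)

(0.78074896, -1.9683)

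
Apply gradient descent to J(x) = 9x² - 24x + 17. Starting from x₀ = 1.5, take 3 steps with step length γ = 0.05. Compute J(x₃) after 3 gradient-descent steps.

1.00000025

J′(x) = 18x - 24
Step 1: J′(1.5) = 3; x₁ = 1.5 − 0.05·3 = 1.35
Step 2: J′(1.35) = 0.3; x₂ = 1.35 − 0.05·0.3 = 1.335
Step 3: J′(1.335) = 0.03; x₃ = 1.335 − 0.05·0.03 = 1.3335
J(1.3335) = 1.00000025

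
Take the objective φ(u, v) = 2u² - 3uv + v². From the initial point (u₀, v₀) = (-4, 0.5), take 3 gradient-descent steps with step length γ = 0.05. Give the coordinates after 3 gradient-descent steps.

∇φ = (4u - 3v, -3u + 2v)
Step 1: at (-4, 0.5), ∇φ = (-17.5, 13) → (-4, 0.5) − 0.05·(-17.5, 13) = (-3.125, -0.15)
Step 2: at (-3.125, -0.15), ∇φ = (-12.05, 9.075) → (-3.125, -0.15) − 0.05·(-12.05, 9.075) = (-2.5225, -0.60375)
Step 3: at (-2.5225, -0.60375), ∇φ = (-8.27875, 6.36) → (-2.5225, -0.60375) − 0.05·(-8.27875, 6.36) = (-2.1085625, -0.92175)

(-2.1085625, -0.92175)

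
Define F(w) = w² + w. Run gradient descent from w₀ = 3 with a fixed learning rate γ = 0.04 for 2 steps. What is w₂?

2.4624

F′(w) = 2w + 1
Step 1: F′(3) = 7; w₁ = 3 − 0.04·7 = 2.72
Step 2: F′(2.72) = 6.44; w₂ = 2.72 − 0.04·6.44 = 2.4624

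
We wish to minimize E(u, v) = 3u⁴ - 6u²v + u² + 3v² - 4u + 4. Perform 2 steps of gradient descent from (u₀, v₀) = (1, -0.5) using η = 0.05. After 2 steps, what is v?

-0.023

∇E = (12u³ - 12uv + 2u - 4, -6u² + 6v)
Step 1: at (1, -0.5), ∇E = (16, -9) → (1, -0.5) − 0.05·(16, -9) = (0.2, -0.05)
Step 2: at (0.2, -0.05), ∇E = (-3.384, -0.54) → (0.2, -0.05) − 0.05·(-3.384, -0.54) = (0.3692, -0.023)
v = -0.023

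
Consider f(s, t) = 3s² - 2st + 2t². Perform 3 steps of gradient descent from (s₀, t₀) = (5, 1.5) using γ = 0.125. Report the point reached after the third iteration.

(0.578125, 0.9296875)

∇f = (6s - 2t, -2s + 4t)
Step 1: at (5, 1.5), ∇f = (27, -4) → (5, 1.5) − 0.125·(27, -4) = (1.625, 2)
Step 2: at (1.625, 2), ∇f = (5.75, 4.75) → (1.625, 2) − 0.125·(5.75, 4.75) = (0.90625, 1.40625)
Step 3: at (0.90625, 1.40625), ∇f = (2.625, 3.8125) → (0.90625, 1.40625) − 0.125·(2.625, 3.8125) = (0.578125, 0.9296875)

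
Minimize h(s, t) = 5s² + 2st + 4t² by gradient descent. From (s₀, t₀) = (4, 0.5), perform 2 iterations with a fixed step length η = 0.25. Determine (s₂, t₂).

∇h = (10s + 2t, 2s + 8t)
Step 1: at (4, 0.5), ∇h = (41, 12) → (4, 0.5) − 0.25·(41, 12) = (-6.25, -2.5)
Step 2: at (-6.25, -2.5), ∇h = (-67.5, -32.5) → (-6.25, -2.5) − 0.25·(-67.5, -32.5) = (10.625, 5.625)

(10.625, 5.625)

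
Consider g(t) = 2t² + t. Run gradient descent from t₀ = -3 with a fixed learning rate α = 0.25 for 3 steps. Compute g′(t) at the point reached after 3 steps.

g′(t) = 4t + 1
Step 1: g′(-3) = -11; t₁ = -3 − 0.25·(-11) = -0.25
Step 2: g′(-0.25) = 0; t₂ = -0.25 − 0.25·0 = -0.25
Step 3: g′(-0.25) = 0; t₃ = -0.25 − 0.25·0 = -0.25
g′(t) at (-0.25) = 0

0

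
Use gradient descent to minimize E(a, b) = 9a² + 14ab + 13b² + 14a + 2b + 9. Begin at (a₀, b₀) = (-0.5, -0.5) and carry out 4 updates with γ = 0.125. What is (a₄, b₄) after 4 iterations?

∇E = (18a + 14b + 14, 14a + 26b + 2)
(a₁, b₁) = (-0.5, -0.5) − 0.125·(-2, -18) = (-0.25, 1.75)
(a₂, b₂) = (-0.25, 1.75) − 0.125·(34, 44) = (-4.5, -3.75)
(a₃, b₃) = (-4.5, -3.75) − 0.125·(-119.5, -158.5) = (10.4375, 16.0625)
(a₄, b₄) = (10.4375, 16.0625) − 0.125·(426.75, 565.75) = (-42.90625, -54.65625)

(-42.90625, -54.65625)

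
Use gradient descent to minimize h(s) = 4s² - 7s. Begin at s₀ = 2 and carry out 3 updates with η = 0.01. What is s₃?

h′(s) = 8s - 7
s₁ = 2 − 0.01·9 = 1.91
s₂ = 1.91 − 0.01·8.28 = 1.8272
s₃ = 1.8272 − 0.01·7.6176 = 1.751024

1.751024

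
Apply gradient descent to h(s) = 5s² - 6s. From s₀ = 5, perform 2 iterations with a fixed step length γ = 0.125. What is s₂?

0.875

h′(s) = 10s - 6
s₁ = 5 − 0.125·44 = -0.5
s₂ = -0.5 − 0.125·(-11) = 0.875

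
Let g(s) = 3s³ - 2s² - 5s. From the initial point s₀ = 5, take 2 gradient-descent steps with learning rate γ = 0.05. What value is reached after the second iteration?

-17

g′(s) = 9s² - 4s - 5
Step 1: g′(5) = 200; s₁ = 5 − 0.05·200 = -5
Step 2: g′(-5) = 240; s₂ = -5 − 0.05·240 = -17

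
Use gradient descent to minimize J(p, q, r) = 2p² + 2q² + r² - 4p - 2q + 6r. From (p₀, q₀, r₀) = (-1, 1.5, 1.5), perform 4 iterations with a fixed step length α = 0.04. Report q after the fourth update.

∇J = (4p - 4, 4q - 2, 2r + 6)
Step 1: at (-1, 1.5, 1.5), ∇J = (-8, 4, 9) → (-1, 1.5, 1.5) − 0.04·(-8, 4, 9) = (-0.68, 1.34, 1.14)
Step 2: at (-0.68, 1.34, 1.14), ∇J = (-6.72, 3.36, 8.28) → (-0.68, 1.34, 1.14) − 0.04·(-6.72, 3.36, 8.28) = (-0.4112, 1.2056, 0.8088)
Step 3: at (-0.4112, 1.2056, 0.8088), ∇J = (-5.6448, 2.8224, 7.6176) → (-0.4112, 1.2056, 0.8088) − 0.04·(-5.6448, 2.8224, 7.6176) = (-0.185408, 1.092704, 0.504096)
Step 4: at (-0.185408, 1.092704, 0.504096), ∇J = (-4.741632, 2.370816, 7.008192) → (-0.185408, 1.092704, 0.504096) − 0.04·(-4.741632, 2.370816, 7.008192) = (0.00425728, 0.99787136, 0.22376832)
q = 0.99787136

0.99787136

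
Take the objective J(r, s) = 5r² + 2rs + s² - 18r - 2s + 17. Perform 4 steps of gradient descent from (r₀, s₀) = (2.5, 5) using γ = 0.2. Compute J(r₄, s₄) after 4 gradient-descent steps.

38.84456768

∇J = (10r + 2s - 18, 2r + 2s - 2)
(r₁, s₁) = (2.5, 5) − 0.2·(17, 13) = (-0.9, 2.4)
(r₂, s₂) = (-0.9, 2.4) − 0.2·(-22.2, 1) = (3.54, 2.2)
(r₃, s₃) = (3.54, 2.2) − 0.2·(21.8, 9.48) = (-0.82, 0.304)
(r₄, s₄) = (-0.82, 0.304) − 0.2·(-25.592, -3.032) = (4.2984, 0.9104)
J(4.2984, 0.9104) = 38.84456768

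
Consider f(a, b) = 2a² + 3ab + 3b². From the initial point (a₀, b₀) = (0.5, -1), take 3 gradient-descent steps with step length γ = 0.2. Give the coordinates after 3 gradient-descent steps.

(0.28, -0.04)

∇f = (4a + 3b, 3a + 6b)
(a₁, b₁) = (0.5, -1) − 0.2·(-1, -4.5) = (0.7, -0.1)
(a₂, b₂) = (0.7, -0.1) − 0.2·(2.5, 1.5) = (0.2, -0.4)
(a₃, b₃) = (0.2, -0.4) − 0.2·(-0.4, -1.8) = (0.28, -0.04)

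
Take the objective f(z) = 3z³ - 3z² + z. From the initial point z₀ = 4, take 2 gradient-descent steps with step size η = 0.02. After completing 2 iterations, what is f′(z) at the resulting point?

8.414315753536

f′(z) = 9z² - 6z + 1
Step 1: f′(4) = 121; z₁ = 4 − 0.02·121 = 1.58
Step 2: f′(1.58) = 13.9876; z₂ = 1.58 − 0.02·13.9876 = 1.300248
f′(z) at (1.300248) = 8.414315753536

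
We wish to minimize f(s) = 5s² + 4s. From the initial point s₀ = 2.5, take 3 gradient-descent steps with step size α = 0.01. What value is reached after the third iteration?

f′(s) = 10s + 4
Step 1: f′(2.5) = 29; s₁ = 2.5 − 0.01·29 = 2.21
Step 2: f′(2.21) = 26.1; s₂ = 2.21 − 0.01·26.1 = 1.949
Step 3: f′(1.949) = 23.49; s₃ = 1.949 − 0.01·23.49 = 1.7141

1.7141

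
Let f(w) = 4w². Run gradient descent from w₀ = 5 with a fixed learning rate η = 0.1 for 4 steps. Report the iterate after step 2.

0.2

f′(w) = 8w
Step 1: f′(5) = 40; w₁ = 5 − 0.1·40 = 1
Step 2: f′(1) = 8; w₂ = 1 − 0.1·8 = 0.2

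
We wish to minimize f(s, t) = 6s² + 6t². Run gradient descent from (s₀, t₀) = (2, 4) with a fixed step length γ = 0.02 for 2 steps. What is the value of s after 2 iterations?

1.1552

∇f = (12s, 12t)
(s₁, t₁) = (2, 4) − 0.02·(24, 48) = (1.52, 3.04)
(s₂, t₂) = (1.52, 3.04) − 0.02·(18.24, 36.48) = (1.1552, 2.3104)
s = 1.1552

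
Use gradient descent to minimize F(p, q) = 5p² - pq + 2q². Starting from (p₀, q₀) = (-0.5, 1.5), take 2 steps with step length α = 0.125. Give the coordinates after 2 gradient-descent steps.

(0.0078125, 0.3828125)

∇F = (10p - q, -p + 4q)
Step 1: at (-0.5, 1.5), ∇F = (-6.5, 6.5) → (-0.5, 1.5) − 0.125·(-6.5, 6.5) = (0.3125, 0.6875)
Step 2: at (0.3125, 0.6875), ∇F = (2.4375, 2.4375) → (0.3125, 0.6875) − 0.125·(2.4375, 2.4375) = (0.0078125, 0.3828125)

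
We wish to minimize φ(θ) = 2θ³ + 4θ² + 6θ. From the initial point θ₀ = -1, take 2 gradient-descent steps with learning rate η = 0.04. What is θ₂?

-1.351744

φ′(θ) = 6θ² + 8θ + 6
θ₁ = -1 − 0.04·4 = -1.16
θ₂ = -1.16 − 0.04·4.7936 = -1.351744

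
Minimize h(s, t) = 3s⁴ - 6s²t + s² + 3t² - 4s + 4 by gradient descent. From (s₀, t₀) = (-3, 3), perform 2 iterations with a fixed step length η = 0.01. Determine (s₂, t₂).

(-0.93494112, 3.191256)

∇h = (12s³ - 12st + 2s - 4, -6s² + 6t)
Step 1: at (-3, 3), ∇h = (-226, -36) → (-3, 3) − 0.01·(-226, -36) = (-0.74, 3.36)
Step 2: at (-0.74, 3.36), ∇h = (19.494112, 16.8744) → (-0.74, 3.36) − 0.01·(19.494112, 16.8744) = (-0.93494112, 3.191256)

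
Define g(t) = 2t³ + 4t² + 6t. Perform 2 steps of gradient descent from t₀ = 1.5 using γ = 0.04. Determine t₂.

g′(t) = 6t² + 8t + 6
t₁ = 1.5 − 0.04·31.5 = 0.24
t₂ = 0.24 − 0.04·8.2656 = -0.090624

-0.090624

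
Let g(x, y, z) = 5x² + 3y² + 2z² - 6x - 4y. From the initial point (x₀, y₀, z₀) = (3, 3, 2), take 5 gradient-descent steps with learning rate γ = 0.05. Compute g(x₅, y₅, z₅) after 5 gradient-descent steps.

-1.7848386341

∇g = (10x - 6, 6y - 4, 4z)
(x₁, y₁, z₁) = (3, 3, 2) − 0.05·(24, 14, 8) = (1.8, 2.3, 1.6)
(x₂, y₂, z₂) = (1.8, 2.3, 1.6) − 0.05·(12, 9.8, 6.4) = (1.2, 1.81, 1.28)
(x₃, y₃, z₃) = (1.2, 1.81, 1.28) − 0.05·(6, 6.86, 5.12) = (0.9, 1.467, 1.024)
(x₄, y₄, z₄) = (0.9, 1.467, 1.024) − 0.05·(3, 4.802, 4.096) = (0.75, 1.2269, 0.8192)
(x₅, y₅, z₅) = (0.75, 1.2269, 0.8192) − 0.05·(1.5, 3.3614, 3.2768) = (0.675, 1.05883, 0.65536)
g(0.675, 1.05883, 0.65536) = -1.7848386341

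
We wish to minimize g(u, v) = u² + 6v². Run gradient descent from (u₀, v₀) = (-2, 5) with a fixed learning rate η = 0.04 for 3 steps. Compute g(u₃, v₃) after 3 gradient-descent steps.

∇g = (2u, 12v)
(u₁, v₁) = (-2, 5) − 0.04·(-4, 60) = (-1.84, 2.6)
(u₂, v₂) = (-1.84, 2.6) − 0.04·(-3.68, 31.2) = (-1.6928, 1.352)
(u₃, v₃) = (-1.6928, 1.352) − 0.04·(-3.3856, 16.224) = (-1.557376, 0.70304)
g(-1.557376, 0.70304) = 5.391011454976

5.391011454976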